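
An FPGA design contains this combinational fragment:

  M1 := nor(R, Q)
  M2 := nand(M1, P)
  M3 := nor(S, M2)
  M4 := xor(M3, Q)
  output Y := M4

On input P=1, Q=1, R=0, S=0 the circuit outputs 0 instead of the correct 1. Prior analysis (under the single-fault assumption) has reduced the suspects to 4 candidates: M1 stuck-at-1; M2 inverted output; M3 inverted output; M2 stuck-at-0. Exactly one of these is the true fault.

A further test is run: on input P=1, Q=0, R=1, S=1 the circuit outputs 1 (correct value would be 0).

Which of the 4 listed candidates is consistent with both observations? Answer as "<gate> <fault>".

Evaluate each candidate on input P=1, Q=0, R=1, S=1:
  M1 stuck-at-1: M1=1 [stuck-at-1], M2=0, M3=0, M4=0 → 0 — eliminated
  M2 inverted output: M1=0, M2=0 [inverted output], M3=0, M4=0 → 0 — eliminated
  M3 inverted output: M1=0, M2=1, M3=1 [inverted output], M4=1 → 1 — matches
  M2 stuck-at-0: M1=0, M2=0 [stuck-at-0], M3=0, M4=0 → 0 — eliminated
Only M3 inverted output reproduces the observed 1.

M3 inverted output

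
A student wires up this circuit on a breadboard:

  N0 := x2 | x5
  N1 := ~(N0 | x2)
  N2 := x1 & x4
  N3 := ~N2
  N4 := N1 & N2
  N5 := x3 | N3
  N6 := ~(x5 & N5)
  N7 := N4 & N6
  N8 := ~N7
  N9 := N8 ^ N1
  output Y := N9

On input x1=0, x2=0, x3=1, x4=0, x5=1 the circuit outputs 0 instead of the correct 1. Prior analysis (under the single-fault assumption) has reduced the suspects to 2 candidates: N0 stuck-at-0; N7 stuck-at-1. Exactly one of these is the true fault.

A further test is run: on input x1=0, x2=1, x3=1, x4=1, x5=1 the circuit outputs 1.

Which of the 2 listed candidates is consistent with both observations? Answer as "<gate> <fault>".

N0 stuck-at-0

Evaluate each candidate on input x1=0, x2=1, x3=1, x4=1, x5=1:
  N0 stuck-at-0: N0=0 [stuck-at-0], N1=0, N2=0, N3=1, N4=0, N5=1, N6=0, N7=0, N8=1, N9=1 → 1 — matches
  N7 stuck-at-1: N0=1, N1=0, N2=0, N3=1, N4=0, N5=1, N6=0, N7=1 [stuck-at-1], N8=0, N9=0 → 0 — eliminated
Only N0 stuck-at-0 reproduces the observed 1.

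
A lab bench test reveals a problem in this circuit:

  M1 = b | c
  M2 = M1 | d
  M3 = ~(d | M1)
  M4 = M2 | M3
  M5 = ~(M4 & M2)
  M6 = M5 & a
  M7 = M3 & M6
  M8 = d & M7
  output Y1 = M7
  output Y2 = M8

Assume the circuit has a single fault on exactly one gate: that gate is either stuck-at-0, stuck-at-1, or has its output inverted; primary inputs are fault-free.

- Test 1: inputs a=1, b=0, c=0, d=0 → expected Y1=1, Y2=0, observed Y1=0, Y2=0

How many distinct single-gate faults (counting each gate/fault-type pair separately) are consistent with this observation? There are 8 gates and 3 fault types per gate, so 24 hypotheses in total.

Fault-free: M1=0, M2=0, M3=1, M4=1, M5=1, M6=1, M7=1, M8=0 → Y1=1, Y2=0. Observed Y1=0, Y2=0.
  M1: stuck-at-1, inverted output ✓; others ✗
  M2: stuck-at-1, inverted output ✓; others ✗
  M3: stuck-at-0, inverted output ✓; others ✗
  M4: none of the 3 fault types match ✗
  M5: stuck-at-0, inverted output ✓; others ✗
  M6: stuck-at-0, inverted output ✓; others ✗
  M7: stuck-at-0, inverted output ✓; others ✗
  M8: none of the 3 fault types match ✗
Consistent faults: {M1 stuck-at-1, M1 inverted output, M2 stuck-at-1, M2 inverted output, M3 stuck-at-0, M3 inverted output, M5 stuck-at-0, M5 inverted output, M6 stuck-at-0, M6 inverted output, M7 stuck-at-0, M7 inverted output} — 12 in all.

12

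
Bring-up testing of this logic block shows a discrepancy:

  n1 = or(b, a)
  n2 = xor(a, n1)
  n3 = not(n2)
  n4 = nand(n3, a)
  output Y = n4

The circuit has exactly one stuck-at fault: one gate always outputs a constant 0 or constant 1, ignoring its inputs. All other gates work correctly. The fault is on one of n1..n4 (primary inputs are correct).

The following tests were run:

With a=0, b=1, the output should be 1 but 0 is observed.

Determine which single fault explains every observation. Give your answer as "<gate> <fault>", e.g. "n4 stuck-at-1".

n4 stuck-at-0

Fault-free values for test 1 (a=0, b=1): n1=1, n2=1, n3=0, n4=1, giving Y=1. Observed 0.
Test 1: faults giving observed 0 are {n4 stuck-at-0}.
Only n4 stuck-at-0 is consistent with every test.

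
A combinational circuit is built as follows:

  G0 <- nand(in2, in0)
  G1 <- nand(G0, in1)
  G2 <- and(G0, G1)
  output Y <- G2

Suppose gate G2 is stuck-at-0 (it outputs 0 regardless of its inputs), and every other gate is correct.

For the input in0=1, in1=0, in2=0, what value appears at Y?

0

Propagate with G2 forced: G0=1, G1=1, G2=0 [stuck-at-0].
So Y = 0. (Without the fault it would be 1.)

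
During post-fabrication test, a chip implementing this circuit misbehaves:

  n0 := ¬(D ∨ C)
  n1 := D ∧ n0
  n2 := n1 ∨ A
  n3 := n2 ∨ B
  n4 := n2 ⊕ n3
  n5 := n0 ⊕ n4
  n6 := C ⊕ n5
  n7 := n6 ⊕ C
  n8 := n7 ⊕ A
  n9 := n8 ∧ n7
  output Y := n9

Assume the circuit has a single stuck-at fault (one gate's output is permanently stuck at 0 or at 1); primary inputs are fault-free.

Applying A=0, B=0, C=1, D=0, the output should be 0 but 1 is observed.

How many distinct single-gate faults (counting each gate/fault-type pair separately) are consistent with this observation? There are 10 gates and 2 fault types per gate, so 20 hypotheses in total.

Fault-free: n0=0, n1=0, n2=0, n3=0, n4=0, n5=0, n6=1, n7=0, n8=0, n9=0 → 0. Observed 1.
  n0: stuck-at-1 ✓; others ✗
  n1: none of the 2 fault types match ✗
  n2: none of the 2 fault types match ✗
  n3: stuck-at-1 ✓; others ✗
  n4: stuck-at-1 ✓; others ✗
  n5: stuck-at-1 ✓; others ✗
  n6: stuck-at-0 ✓; others ✗
  n7: stuck-at-1 ✓; others ✗
  n8: none of the 2 fault types match ✗
  n9: stuck-at-1 ✓; others ✗
Consistent faults: {n0 stuck-at-1, n3 stuck-at-1, n4 stuck-at-1, n5 stuck-at-1, n6 stuck-at-0, n7 stuck-at-1, n9 stuck-at-1} — 7 in all.

7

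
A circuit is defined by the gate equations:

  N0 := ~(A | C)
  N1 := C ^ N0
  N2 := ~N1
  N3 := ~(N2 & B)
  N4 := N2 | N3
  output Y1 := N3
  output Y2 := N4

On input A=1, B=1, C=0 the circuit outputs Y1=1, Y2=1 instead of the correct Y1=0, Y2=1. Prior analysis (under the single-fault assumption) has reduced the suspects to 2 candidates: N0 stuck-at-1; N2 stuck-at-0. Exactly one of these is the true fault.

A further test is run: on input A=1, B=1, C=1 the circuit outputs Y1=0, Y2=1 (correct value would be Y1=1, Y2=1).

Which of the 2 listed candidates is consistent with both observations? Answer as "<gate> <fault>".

N0 stuck-at-1

Evaluate each candidate on input A=1, B=1, C=1:
  N0 stuck-at-1: N0=1 [stuck-at-1], N1=0, N2=1, N3=0, N4=1 → Y1=0, Y2=1 — matches
  N2 stuck-at-0: N0=0, N1=1, N2=0 [stuck-at-0], N3=1, N4=1 → Y1=1, Y2=1 — eliminated
Only N0 stuck-at-1 reproduces the observed Y1=0, Y2=1.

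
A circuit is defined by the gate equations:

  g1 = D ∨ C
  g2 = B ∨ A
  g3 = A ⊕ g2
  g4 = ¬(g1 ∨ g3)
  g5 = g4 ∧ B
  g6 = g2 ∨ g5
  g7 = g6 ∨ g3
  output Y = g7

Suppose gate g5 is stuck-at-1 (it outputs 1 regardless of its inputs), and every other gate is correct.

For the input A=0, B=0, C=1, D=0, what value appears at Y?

1

Propagate with g5 forced: g1=1, g2=0, g3=0, g4=0, g5=1 [stuck-at-1], g6=1, g7=1.
So Y = 1. (Without the fault it would be 0.)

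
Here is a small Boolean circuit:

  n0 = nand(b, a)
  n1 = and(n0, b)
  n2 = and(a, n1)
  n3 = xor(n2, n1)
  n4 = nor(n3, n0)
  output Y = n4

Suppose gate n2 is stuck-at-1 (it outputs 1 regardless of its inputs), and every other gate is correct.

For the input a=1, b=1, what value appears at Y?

0

Propagate with n2 forced: n0=0, n1=0, n2=1 [stuck-at-1], n3=1, n4=0.
So Y = 0. (Without the fault it would be 1.)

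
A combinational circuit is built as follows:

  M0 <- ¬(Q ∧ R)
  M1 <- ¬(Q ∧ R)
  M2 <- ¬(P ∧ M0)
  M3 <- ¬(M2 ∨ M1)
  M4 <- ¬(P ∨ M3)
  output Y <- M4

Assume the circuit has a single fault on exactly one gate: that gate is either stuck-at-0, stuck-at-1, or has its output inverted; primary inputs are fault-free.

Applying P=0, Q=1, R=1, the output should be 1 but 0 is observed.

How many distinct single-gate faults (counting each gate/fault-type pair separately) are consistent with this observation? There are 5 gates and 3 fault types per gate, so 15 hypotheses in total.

Fault-free: M0=0, M1=0, M2=1, M3=0, M4=1 → 1. Observed 0.
  M0: none of the 3 fault types match ✗
  M1: none of the 3 fault types match ✗
  M2: stuck-at-0, inverted output ✓; others ✗
  M3: stuck-at-1, inverted output ✓; others ✗
  M4: stuck-at-0, inverted output ✓; others ✗
Consistent faults: {M2 stuck-at-0, M2 inverted output, M3 stuck-at-1, M3 inverted output, M4 stuck-at-0, M4 inverted output} — 6 in all.

6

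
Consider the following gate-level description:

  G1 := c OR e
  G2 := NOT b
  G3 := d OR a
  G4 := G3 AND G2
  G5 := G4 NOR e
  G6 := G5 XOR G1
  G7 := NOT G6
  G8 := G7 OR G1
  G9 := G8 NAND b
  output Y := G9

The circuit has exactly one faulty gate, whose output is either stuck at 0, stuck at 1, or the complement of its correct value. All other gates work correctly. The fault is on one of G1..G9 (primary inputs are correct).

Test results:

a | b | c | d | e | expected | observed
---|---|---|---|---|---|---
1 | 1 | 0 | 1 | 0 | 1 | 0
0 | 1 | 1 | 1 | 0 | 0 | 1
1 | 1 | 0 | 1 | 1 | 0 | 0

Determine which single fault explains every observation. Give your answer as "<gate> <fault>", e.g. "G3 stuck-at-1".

G1 inverted output

Fault-free values for test 1 (a=1, b=1, c=0, d=1, e=0): G1=0, G2=0, G3=1, G4=0, G5=1, G6=1, G7=0, G8=0, G9=1, giving Y=1. Observed 0.
Test 1: faults giving observed 0 are {G1 stuck-at-1, G1 inverted output, G2 stuck-at-1, G2 inverted output, G4 stuck-at-1, G4 inverted output, G5 stuck-at-0, G5 inverted output, G6 stuck-at-0, G6 inverted output, G7 stuck-at-1, G7 inverted output, G8 stuck-at-1, G8 inverted output, G9 stuck-at-0, G9 inverted output}.
Test 2 (a=0, b=1, c=1, d=1, e=0): fault-free G1=1, G2=0, G3=1, G4=0, G5=1, G6=0, G7=1, G8=1, G9=0 → 0; observed 1. Eliminates G1 stuck-at-1, G2 stuck-at-1, G2 inverted output, G4 stuck-at-1, G4 inverted output, G5 stuck-at-0, G5 inverted output, G6 stuck-at-0, G6 inverted output, G7 stuck-at-1, G7 inverted output, G8 stuck-at-1, G9 stuck-at-0.
Test 3 (a=1, b=1, c=0, d=1, e=1): fault-free G1=1, G2=0, G3=1, G4=0, G5=0, G6=1, G7=0, G8=1, G9=0 → 0; observed 0. Eliminates G8 inverted output, G9 inverted output.
Only G1 inverted output is consistent with every test.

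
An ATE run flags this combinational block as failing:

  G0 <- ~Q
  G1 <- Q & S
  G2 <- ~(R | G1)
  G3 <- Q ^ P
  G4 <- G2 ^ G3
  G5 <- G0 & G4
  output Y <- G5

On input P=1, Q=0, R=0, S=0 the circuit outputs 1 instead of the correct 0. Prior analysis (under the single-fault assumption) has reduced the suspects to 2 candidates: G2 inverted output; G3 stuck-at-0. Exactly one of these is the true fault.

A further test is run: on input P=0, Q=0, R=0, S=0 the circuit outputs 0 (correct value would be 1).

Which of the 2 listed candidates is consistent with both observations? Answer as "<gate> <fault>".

G2 inverted output

Evaluate each candidate on input P=0, Q=0, R=0, S=0:
  G2 inverted output: G0=1, G1=0, G2=0 [inverted output], G3=0, G4=0, G5=0 → 0 — matches
  G3 stuck-at-0: G0=1, G1=0, G2=1, G3=0 [stuck-at-0], G4=1, G5=1 → 1 — eliminated
Only G2 inverted output reproduces the observed 0.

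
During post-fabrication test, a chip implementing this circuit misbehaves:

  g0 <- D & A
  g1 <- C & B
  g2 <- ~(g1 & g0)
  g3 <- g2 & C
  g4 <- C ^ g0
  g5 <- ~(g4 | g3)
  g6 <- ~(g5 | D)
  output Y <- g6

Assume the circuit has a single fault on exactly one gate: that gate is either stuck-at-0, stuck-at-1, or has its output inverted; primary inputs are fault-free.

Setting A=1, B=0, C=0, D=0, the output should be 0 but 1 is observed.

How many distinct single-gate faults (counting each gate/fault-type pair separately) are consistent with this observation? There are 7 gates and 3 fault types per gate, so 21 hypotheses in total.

10

Fault-free: g0=0, g1=0, g2=1, g3=0, g4=0, g5=1, g6=0 → 0. Observed 1.
  g0: stuck-at-1, inverted output ✓; others ✗
  g1: none of the 3 fault types match ✗
  g2: none of the 3 fault types match ✗
  g3: stuck-at-1, inverted output ✓; others ✗
  g4: stuck-at-1, inverted output ✓; others ✗
  g5: stuck-at-0, inverted output ✓; others ✗
  g6: stuck-at-1, inverted output ✓; others ✗
Consistent faults: {g0 stuck-at-1, g0 inverted output, g3 stuck-at-1, g3 inverted output, g4 stuck-at-1, g4 inverted output, g5 stuck-at-0, g5 inverted output, g6 stuck-at-1, g6 inverted output} — 10 in all.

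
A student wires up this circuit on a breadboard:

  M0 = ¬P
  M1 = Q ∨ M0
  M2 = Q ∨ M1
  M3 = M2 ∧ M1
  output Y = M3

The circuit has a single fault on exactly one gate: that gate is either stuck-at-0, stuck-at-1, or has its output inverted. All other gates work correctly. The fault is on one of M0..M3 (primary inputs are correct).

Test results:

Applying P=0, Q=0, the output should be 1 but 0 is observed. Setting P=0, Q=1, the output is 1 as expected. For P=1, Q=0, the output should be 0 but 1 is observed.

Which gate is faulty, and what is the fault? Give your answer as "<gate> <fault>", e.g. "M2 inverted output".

Fault-free values for test 1 (P=0, Q=0): M0=1, M1=1, M2=1, M3=1, giving Y=1. Observed 0.
Test 1: faults giving observed 0 are {M0 stuck-at-0, M0 inverted output, M1 stuck-at-0, M1 inverted output, M2 stuck-at-0, M2 inverted output, M3 stuck-at-0, M3 inverted output}.
Test 2 (P=0, Q=1): fault-free M0=1, M1=1, M2=1, M3=1 → 1; observed 1. Eliminates M1 stuck-at-0, M1 inverted output, M2 stuck-at-0, M2 inverted output, M3 stuck-at-0, M3 inverted output.
Test 3 (P=1, Q=0): fault-free M0=0, M1=0, M2=0, M3=0 → 0; observed 1. Eliminates M0 stuck-at-0.
Only M0 inverted output is consistent with every test.

M0 inverted output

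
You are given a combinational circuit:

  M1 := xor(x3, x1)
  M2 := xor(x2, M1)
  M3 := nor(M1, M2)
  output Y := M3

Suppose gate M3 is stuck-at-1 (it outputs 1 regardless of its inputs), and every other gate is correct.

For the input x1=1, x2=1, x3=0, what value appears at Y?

1

Propagate with M3 forced: M1=1, M2=0, M3=1 [stuck-at-1].
So Y = 1. (Without the fault it would be 0.)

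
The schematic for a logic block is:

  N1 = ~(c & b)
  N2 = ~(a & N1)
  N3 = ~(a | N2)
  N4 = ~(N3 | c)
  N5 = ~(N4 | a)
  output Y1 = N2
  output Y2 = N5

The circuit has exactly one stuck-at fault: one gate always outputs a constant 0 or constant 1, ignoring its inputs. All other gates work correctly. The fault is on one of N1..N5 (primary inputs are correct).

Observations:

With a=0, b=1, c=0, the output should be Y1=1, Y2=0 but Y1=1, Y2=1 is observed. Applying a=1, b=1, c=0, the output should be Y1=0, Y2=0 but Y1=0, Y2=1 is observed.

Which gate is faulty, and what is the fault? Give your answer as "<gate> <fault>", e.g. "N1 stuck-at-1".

Fault-free values for test 1 (a=0, b=1, c=0): N1=1, N2=1, N3=0, N4=1, N5=0, giving Y1=1, Y2=0. Observed Y1=1, Y2=1.
Test 1: faults giving observed Y1=1, Y2=1 are {N3 stuck-at-1, N4 stuck-at-0, N5 stuck-at-1}.
Test 2 (a=1, b=1, c=0): fault-free N1=1, N2=0, N3=0, N4=1, N5=0 → Y1=0, Y2=0; observed Y1=0, Y2=1. Eliminates N3 stuck-at-1, N4 stuck-at-0.
Only N5 stuck-at-1 is consistent with every test.

N5 stuck-at-1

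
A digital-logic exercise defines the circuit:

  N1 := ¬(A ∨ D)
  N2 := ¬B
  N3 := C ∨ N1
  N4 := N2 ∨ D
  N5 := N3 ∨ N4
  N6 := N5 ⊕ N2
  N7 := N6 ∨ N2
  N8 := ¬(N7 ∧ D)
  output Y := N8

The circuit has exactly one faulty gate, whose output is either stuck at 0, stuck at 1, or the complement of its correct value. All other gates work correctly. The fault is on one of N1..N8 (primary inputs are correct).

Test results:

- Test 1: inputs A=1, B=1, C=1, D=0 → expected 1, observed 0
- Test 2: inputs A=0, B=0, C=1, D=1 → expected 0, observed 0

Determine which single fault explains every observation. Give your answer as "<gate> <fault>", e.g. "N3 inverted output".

N8 stuck-at-0

Fault-free values for test 1 (A=1, B=1, C=1, D=0): N1=0, N2=0, N3=1, N4=0, N5=1, N6=1, N7=1, N8=1, giving Y=1. Observed 0.
Test 1: faults giving observed 0 are {N8 stuck-at-0, N8 inverted output}.
Test 2 (A=0, B=0, C=1, D=1): fault-free N1=0, N2=1, N3=1, N4=1, N5=1, N6=0, N7=1, N8=0 → 0; observed 0. Eliminates N8 inverted output.
Only N8 stuck-at-0 is consistent with every test.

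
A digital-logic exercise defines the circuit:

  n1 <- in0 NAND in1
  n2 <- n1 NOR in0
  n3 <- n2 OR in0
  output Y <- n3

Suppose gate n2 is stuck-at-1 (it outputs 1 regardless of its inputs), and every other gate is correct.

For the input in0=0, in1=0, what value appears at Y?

1

Propagate with n2 forced: n1=1, n2=1 [stuck-at-1], n3=1.
So Y = 1. (Without the fault it would be 0.)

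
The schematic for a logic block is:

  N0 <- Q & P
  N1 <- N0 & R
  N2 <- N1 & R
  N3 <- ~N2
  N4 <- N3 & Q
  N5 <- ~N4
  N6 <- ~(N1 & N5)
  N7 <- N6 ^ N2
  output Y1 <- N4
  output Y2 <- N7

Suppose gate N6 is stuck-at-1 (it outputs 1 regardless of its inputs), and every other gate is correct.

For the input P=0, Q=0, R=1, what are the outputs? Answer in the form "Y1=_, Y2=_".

Y1=0, Y2=1

Propagate with N6 forced: N0=0, N1=0, N2=0, N3=1, N4=0, N5=1, N6=1 [stuck-at-1], N7=1.
So the outputs are Y1=0, Y2=1. (Same as the fault-free value — the fault is masked on this input.)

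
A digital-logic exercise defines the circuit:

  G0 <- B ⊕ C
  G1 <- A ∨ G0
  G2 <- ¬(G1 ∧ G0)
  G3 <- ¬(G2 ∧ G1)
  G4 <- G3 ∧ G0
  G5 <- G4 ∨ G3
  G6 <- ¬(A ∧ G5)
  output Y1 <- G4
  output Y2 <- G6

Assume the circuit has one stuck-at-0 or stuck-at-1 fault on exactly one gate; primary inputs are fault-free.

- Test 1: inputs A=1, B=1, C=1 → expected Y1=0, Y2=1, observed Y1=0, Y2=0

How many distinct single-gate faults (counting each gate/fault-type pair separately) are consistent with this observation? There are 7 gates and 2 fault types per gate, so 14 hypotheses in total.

Fault-free: G0=0, G1=1, G2=1, G3=0, G4=0, G5=0, G6=1 → Y1=0, Y2=1. Observed Y1=0, Y2=0.
  G0 stuck-at-0: output Y1=0, Y2=1 ✗
  G0 stuck-at-1: output Y1=1, Y2=0 ✗
  G1 stuck-at-0: output Y1=0, Y2=0 ✓
  G1 stuck-at-1: output Y1=0, Y2=1 ✗
  G2 stuck-at-0: output Y1=0, Y2=0 ✓
  G2 stuck-at-1: output Y1=0, Y2=1 ✗
  G3 stuck-at-0: output Y1=0, Y2=1 ✗
  G3 stuck-at-1: output Y1=0, Y2=0 ✓
  G4 stuck-at-0: output Y1=0, Y2=1 ✗
  G4 stuck-at-1: output Y1=1, Y2=0 ✗
  G5 stuck-at-0: output Y1=0, Y2=1 ✗
  G5 stuck-at-1: output Y1=0, Y2=0 ✓
  G6 stuck-at-0: output Y1=0, Y2=0 ✓
  G6 stuck-at-1: output Y1=0, Y2=1 ✗
Consistent faults: {G1 stuck-at-0, G2 stuck-at-0, G3 stuck-at-1, G5 stuck-at-1, G6 stuck-at-0} — 5 in all.

5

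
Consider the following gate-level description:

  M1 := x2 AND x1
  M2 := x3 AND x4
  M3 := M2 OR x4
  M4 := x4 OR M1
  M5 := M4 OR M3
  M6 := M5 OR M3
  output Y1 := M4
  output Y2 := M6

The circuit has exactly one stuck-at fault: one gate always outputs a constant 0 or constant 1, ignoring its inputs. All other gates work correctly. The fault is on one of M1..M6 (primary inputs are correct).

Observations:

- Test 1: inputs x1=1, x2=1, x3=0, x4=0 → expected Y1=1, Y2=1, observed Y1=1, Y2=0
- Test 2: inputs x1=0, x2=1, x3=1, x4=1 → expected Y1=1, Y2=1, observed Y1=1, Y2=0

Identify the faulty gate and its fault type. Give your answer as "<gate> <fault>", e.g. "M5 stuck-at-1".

Fault-free values for test 1 (x1=1, x2=1, x3=0, x4=0): M1=1, M2=0, M3=0, M4=1, M5=1, M6=1, giving Y1=1, Y2=1. Observed Y1=1, Y2=0.
Test 1: faults giving observed Y1=1, Y2=0 are {M5 stuck-at-0, M6 stuck-at-0}.
Test 2 (x1=0, x2=1, x3=1, x4=1): fault-free M1=0, M2=1, M3=1, M4=1, M5=1, M6=1 → Y1=1, Y2=1; observed Y1=1, Y2=0. Eliminates M5 stuck-at-0.
Only M6 stuck-at-0 is consistent with every test.

M6 stuck-at-0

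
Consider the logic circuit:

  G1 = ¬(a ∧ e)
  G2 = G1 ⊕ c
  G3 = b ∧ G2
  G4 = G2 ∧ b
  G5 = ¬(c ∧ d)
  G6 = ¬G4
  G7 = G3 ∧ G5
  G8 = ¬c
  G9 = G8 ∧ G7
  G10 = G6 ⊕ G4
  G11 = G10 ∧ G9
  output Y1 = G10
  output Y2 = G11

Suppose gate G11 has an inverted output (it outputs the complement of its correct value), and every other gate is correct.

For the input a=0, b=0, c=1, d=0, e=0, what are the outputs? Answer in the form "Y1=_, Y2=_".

Y1=1, Y2=1

Propagate with G11 forced: G1=1, G2=0, G3=0, G4=0, G5=1, G6=1, G7=0, G8=0, G9=0, G10=1, G11=1 [inverted output].
So the outputs are Y1=1, Y2=1. (Without the fault they would be Y1=1, Y2=0.)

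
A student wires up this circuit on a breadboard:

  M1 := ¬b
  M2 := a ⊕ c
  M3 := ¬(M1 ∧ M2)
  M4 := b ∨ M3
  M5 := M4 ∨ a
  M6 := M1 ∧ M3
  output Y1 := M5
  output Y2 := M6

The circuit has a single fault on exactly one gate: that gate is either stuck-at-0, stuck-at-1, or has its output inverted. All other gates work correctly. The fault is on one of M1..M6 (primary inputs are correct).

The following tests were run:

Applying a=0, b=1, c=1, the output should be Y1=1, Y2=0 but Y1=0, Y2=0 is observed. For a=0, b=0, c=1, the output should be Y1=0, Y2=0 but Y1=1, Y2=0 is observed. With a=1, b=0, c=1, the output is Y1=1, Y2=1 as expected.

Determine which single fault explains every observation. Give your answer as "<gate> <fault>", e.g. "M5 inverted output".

M4 inverted output

Fault-free values for test 1 (a=0, b=1, c=1): M1=0, M2=1, M3=1, M4=1, M5=1, M6=0, giving Y1=1, Y2=0. Observed Y1=0, Y2=0.
Test 1: faults giving observed Y1=0, Y2=0 are {M4 stuck-at-0, M4 inverted output, M5 stuck-at-0, M5 inverted output}.
Test 2 (a=0, b=0, c=1): fault-free M1=1, M2=1, M3=0, M4=0, M5=0, M6=0 → Y1=0, Y2=0; observed Y1=1, Y2=0. Eliminates M4 stuck-at-0, M5 stuck-at-0.
Test 3 (a=1, b=0, c=1): fault-free M1=1, M2=0, M3=1, M4=1, M5=1, M6=1 → Y1=1, Y2=1; observed Y1=1, Y2=1. Eliminates M5 inverted output.
Only M4 inverted output is consistent with every test.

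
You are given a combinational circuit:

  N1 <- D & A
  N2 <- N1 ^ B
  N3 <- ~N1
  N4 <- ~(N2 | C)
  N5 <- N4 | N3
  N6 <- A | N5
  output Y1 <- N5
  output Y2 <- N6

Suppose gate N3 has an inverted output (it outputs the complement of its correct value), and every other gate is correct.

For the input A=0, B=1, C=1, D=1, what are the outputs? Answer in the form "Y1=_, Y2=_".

Y1=0, Y2=0

Propagate with N3 forced: N1=0, N2=1, N3=0 [inverted output], N4=0, N5=0, N6=0.
So the outputs are Y1=0, Y2=0. (Without the fault they would be Y1=1, Y2=1.)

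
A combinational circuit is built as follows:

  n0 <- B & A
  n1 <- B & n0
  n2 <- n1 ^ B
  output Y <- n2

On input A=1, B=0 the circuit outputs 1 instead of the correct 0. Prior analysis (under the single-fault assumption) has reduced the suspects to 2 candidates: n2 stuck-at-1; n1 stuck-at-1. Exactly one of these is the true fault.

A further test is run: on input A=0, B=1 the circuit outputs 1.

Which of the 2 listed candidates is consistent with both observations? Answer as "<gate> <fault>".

Evaluate each candidate on input A=0, B=1:
  n2 stuck-at-1: n0=0, n1=0, n2=1 [stuck-at-1] → 1 — matches
  n1 stuck-at-1: n0=0, n1=1 [stuck-at-1], n2=0 → 0 — eliminated
Only n2 stuck-at-1 reproduces the observed 1.

n2 stuck-at-1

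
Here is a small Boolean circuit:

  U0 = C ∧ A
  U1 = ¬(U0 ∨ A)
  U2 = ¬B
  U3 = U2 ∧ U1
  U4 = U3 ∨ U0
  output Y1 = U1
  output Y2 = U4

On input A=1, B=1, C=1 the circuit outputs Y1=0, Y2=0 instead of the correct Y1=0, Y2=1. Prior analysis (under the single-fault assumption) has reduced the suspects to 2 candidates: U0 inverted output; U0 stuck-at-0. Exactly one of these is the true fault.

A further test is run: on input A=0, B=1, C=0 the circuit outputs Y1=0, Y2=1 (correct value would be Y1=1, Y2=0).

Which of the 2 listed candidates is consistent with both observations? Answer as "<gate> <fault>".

U0 inverted output

Evaluate each candidate on input A=0, B=1, C=0:
  U0 inverted output: U0=1 [inverted output], U1=0, U2=0, U3=0, U4=1 → Y1=0, Y2=1 — matches
  U0 stuck-at-0: U0=0 [stuck-at-0], U1=1, U2=0, U3=0, U4=0 → Y1=1, Y2=0 — eliminated
Only U0 inverted output reproduces the observed Y1=0, Y2=1.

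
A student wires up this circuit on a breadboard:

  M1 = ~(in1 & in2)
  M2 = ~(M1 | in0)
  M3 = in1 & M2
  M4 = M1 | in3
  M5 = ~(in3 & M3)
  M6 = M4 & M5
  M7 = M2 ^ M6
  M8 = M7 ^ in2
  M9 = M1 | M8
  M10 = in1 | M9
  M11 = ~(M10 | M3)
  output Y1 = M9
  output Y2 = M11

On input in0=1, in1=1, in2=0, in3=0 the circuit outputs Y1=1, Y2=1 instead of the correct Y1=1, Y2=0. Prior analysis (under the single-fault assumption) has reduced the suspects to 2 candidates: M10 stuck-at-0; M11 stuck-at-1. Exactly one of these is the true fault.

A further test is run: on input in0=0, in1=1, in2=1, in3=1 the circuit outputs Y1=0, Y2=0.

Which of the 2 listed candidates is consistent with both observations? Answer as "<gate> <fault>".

M10 stuck-at-0

Evaluate each candidate on input in0=0, in1=1, in2=1, in3=1:
  M10 stuck-at-0: M1=0, M2=1, M3=1, M4=1, M5=0, M6=0, M7=1, M8=0, M9=0, M10=0 [stuck-at-0], M11=0 → Y1=0, Y2=0 — matches
  M11 stuck-at-1: M1=0, M2=1, M3=1, M4=1, M5=0, M6=0, M7=1, M8=0, M9=0, M10=1, M11=1 [stuck-at-1] → Y1=0, Y2=1 — eliminated
Only M10 stuck-at-0 reproduces the observed Y1=0, Y2=0.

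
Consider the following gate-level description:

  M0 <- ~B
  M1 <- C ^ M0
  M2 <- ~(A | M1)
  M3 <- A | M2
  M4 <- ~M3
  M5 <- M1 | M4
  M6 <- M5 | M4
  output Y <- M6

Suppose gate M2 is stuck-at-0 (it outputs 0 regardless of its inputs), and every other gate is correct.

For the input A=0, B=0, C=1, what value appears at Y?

1

Propagate with M2 forced: M0=1, M1=0, M2=0 [stuck-at-0], M3=0, M4=1, M5=1, M6=1.
So Y = 1. (Without the fault it would be 0.)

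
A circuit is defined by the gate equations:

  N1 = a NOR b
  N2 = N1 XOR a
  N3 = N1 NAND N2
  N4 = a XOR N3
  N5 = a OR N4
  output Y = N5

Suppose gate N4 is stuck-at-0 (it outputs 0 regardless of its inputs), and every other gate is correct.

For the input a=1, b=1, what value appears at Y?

1

Propagate with N4 forced: N1=0, N2=1, N3=1, N4=0 [stuck-at-0], N5=1.
So Y = 1. (Same as the fault-free value — the fault is masked on this input.)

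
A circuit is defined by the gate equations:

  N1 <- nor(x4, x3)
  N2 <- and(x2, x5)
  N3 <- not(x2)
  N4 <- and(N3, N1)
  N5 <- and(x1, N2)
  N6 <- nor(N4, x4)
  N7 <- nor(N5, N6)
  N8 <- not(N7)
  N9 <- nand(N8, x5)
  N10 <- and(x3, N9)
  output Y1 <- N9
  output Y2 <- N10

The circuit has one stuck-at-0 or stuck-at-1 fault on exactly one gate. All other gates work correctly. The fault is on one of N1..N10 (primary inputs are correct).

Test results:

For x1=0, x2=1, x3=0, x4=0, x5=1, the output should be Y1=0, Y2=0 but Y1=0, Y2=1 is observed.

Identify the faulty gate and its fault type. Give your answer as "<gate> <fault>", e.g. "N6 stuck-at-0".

N10 stuck-at-1

Fault-free values for test 1 (x1=0, x2=1, x3=0, x4=0, x5=1): N1=1, N2=1, N3=0, N4=0, N5=0, N6=1, N7=0, N8=1, N9=0, N10=0, giving Y1=0, Y2=0. Observed Y1=0, Y2=1.
Test 1: faults giving observed Y1=0, Y2=1 are {N10 stuck-at-1}.
Only N10 stuck-at-1 is consistent with every test.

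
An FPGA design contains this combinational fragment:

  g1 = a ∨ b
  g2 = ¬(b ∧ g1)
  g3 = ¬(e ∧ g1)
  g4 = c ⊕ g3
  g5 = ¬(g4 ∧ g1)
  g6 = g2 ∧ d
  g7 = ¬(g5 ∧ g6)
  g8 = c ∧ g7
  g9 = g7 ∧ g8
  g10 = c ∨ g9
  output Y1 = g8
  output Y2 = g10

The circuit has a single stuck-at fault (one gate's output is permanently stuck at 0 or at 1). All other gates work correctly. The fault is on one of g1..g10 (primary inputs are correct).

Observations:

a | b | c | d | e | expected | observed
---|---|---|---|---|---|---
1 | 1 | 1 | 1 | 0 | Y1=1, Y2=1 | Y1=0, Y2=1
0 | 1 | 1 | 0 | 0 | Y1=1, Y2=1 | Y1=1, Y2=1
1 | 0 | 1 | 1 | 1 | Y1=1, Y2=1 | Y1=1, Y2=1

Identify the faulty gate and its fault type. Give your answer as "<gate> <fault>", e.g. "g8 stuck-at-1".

Fault-free values for test 1 (a=1, b=1, c=1, d=1, e=0): g1=1, g2=0, g3=1, g4=0, g5=1, g6=0, g7=1, g8=1, g9=1, g10=1, giving Y1=1, Y2=1. Observed Y1=0, Y2=1.
Test 1: faults giving observed Y1=0, Y2=1 are {g1 stuck-at-0, g2 stuck-at-1, g6 stuck-at-1, g7 stuck-at-0, g8 stuck-at-0}.
Test 2 (a=0, b=1, c=1, d=0, e=0): fault-free g1=1, g2=0, g3=1, g4=0, g5=1, g6=0, g7=1, g8=1, g9=1, g10=1 → Y1=1, Y2=1; observed Y1=1, Y2=1. Eliminates g6 stuck-at-1, g7 stuck-at-0, g8 stuck-at-0.
Test 3 (a=1, b=0, c=1, d=1, e=1): fault-free g1=1, g2=1, g3=0, g4=1, g5=0, g6=1, g7=1, g8=1, g9=1, g10=1 → Y1=1, Y2=1; observed Y1=1, Y2=1. Eliminates g1 stuck-at-0.
Only g2 stuck-at-1 is consistent with every test.

g2 stuck-at-1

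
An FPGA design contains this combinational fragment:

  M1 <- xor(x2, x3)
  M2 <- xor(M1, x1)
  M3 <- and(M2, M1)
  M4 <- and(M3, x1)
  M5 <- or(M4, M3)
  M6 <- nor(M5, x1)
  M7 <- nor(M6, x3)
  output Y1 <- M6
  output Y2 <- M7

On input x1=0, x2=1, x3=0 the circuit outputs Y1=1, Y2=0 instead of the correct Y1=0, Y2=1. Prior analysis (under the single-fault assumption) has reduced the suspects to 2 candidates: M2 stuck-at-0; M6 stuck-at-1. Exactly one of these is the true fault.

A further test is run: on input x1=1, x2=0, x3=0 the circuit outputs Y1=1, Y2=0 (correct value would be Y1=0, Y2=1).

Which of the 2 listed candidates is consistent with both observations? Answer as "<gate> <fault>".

M6 stuck-at-1

Evaluate each candidate on input x1=1, x2=0, x3=0:
  M2 stuck-at-0: M1=0, M2=0 [stuck-at-0], M3=0, M4=0, M5=0, M6=0, M7=1 → Y1=0, Y2=1 — eliminated
  M6 stuck-at-1: M1=0, M2=1, M3=0, M4=0, M5=0, M6=1 [stuck-at-1], M7=0 → Y1=1, Y2=0 — matches
Only M6 stuck-at-1 reproduces the observed Y1=1, Y2=0.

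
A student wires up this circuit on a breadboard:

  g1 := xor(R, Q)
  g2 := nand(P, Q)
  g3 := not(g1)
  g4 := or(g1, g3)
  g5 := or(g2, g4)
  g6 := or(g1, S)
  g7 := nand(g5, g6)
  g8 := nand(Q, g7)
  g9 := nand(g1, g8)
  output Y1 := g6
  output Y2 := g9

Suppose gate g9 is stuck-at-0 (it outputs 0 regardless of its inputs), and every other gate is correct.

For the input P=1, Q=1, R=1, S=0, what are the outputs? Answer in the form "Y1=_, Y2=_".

Propagate with g9 forced: g1=0, g2=0, g3=1, g4=1, g5=1, g6=0, g7=1, g8=0, g9=0 [stuck-at-0].
So the outputs are Y1=0, Y2=0. (Without the fault they would be Y1=0, Y2=1.)

Y1=0, Y2=0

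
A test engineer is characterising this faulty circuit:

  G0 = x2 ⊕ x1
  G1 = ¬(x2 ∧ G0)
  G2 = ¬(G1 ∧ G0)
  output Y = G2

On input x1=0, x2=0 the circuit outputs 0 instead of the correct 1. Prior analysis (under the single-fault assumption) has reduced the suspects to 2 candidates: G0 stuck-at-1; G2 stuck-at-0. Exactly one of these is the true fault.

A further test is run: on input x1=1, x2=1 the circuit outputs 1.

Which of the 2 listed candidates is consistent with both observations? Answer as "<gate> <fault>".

Evaluate each candidate on input x1=1, x2=1:
  G0 stuck-at-1: G0=1 [stuck-at-1], G1=0, G2=1 → 1 — matches
  G2 stuck-at-0: G0=0, G1=1, G2=0 [stuck-at-0] → 0 — eliminated
Only G0 stuck-at-1 reproduces the observed 1.

G0 stuck-at-1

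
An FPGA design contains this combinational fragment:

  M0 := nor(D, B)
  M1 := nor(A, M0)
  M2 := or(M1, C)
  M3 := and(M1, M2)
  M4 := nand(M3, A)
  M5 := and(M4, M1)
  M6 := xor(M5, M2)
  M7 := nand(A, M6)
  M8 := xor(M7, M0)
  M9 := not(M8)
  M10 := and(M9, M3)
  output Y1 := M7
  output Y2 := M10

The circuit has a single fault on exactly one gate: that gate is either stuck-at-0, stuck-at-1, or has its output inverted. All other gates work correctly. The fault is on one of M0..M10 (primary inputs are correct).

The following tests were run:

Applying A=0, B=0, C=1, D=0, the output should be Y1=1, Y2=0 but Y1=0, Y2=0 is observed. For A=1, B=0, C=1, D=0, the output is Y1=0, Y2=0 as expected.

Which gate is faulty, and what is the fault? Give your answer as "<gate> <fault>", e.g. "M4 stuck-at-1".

M7 stuck-at-0

Fault-free values for test 1 (A=0, B=0, C=1, D=0): M0=1, M1=0, M2=1, M3=0, M4=1, M5=0, M6=1, M7=1, M8=0, M9=1, M10=0, giving Y1=1, Y2=0. Observed Y1=0, Y2=0.
Test 1: faults giving observed Y1=0, Y2=0 are {M7 stuck-at-0, M7 inverted output}.
Test 2 (A=1, B=0, C=1, D=0): fault-free M0=1, M1=0, M2=1, M3=0, M4=1, M5=0, M6=1, M7=0, M8=1, M9=0, M10=0 → Y1=0, Y2=0; observed Y1=0, Y2=0. Eliminates M7 inverted output.
Only M7 stuck-at-0 is consistent with every test.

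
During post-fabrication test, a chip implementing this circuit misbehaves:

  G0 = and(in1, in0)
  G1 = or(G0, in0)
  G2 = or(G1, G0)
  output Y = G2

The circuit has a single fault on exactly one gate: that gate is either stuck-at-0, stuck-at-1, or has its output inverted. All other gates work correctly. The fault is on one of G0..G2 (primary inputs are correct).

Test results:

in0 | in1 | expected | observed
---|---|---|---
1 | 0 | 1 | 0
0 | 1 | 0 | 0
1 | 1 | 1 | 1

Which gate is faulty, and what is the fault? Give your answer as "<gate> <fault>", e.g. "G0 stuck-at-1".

Fault-free values for test 1 (in0=1, in1=0): G0=0, G1=1, G2=1, giving Y=1. Observed 0.
Test 1: faults giving observed 0 are {G1 stuck-at-0, G1 inverted output, G2 stuck-at-0, G2 inverted output}.
Test 2 (in0=0, in1=1): fault-free G0=0, G1=0, G2=0 → 0; observed 0. Eliminates G1 inverted output, G2 inverted output.
Test 3 (in0=1, in1=1): fault-free G0=1, G1=1, G2=1 → 1; observed 1. Eliminates G2 stuck-at-0.
Only G1 stuck-at-0 is consistent with every test.

G1 stuck-at-0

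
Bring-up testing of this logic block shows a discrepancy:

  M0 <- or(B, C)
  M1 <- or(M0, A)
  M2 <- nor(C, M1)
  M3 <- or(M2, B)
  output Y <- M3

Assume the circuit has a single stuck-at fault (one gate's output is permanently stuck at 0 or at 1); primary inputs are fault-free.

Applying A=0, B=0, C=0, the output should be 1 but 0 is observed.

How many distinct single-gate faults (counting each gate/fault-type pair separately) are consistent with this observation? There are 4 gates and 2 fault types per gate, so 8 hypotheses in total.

4

Fault-free: M0=0, M1=0, M2=1, M3=1 → 1. Observed 0.
  M0 stuck-at-0: output 1 ✗
  M0 stuck-at-1: output 0 ✓
  M1 stuck-at-0: output 1 ✗
  M1 stuck-at-1: output 0 ✓
  M2 stuck-at-0: output 0 ✓
  M2 stuck-at-1: output 1 ✗
  M3 stuck-at-0: output 0 ✓
  M3 stuck-at-1: output 1 ✗
Consistent faults: {M0 stuck-at-1, M1 stuck-at-1, M2 stuck-at-0, M3 stuck-at-0} — 4 in all.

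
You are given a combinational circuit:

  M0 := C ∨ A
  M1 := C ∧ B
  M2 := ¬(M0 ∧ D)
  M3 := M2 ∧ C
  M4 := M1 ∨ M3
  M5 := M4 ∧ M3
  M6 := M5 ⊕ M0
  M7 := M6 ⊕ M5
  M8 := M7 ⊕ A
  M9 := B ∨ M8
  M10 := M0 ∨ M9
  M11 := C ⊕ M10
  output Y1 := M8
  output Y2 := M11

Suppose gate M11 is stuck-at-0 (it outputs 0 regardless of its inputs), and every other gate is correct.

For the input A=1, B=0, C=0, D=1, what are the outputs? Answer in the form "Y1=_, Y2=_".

Propagate with M11 forced: M0=1, M1=0, M2=0, M3=0, M4=0, M5=0, M6=1, M7=1, M8=0, M9=0, M10=1, M11=0 [stuck-at-0].
So the outputs are Y1=0, Y2=0. (Without the fault they would be Y1=0, Y2=1.)

Y1=0, Y2=0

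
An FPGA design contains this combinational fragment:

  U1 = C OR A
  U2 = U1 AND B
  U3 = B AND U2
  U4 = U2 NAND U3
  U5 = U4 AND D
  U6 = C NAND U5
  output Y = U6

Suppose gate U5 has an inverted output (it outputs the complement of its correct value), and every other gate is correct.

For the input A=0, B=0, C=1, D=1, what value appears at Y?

1

Propagate with U5 forced: U1=1, U2=0, U3=0, U4=1, U5=0 [inverted output], U6=1.
So Y = 1. (Without the fault it would be 0.)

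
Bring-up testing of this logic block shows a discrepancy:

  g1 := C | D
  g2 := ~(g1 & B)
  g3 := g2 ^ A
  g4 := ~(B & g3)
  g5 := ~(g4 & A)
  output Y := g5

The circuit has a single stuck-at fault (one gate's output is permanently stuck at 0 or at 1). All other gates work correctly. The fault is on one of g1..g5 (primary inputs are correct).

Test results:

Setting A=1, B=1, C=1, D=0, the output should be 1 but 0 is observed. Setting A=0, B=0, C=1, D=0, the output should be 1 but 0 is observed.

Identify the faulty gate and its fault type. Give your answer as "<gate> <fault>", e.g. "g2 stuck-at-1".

Fault-free values for test 1 (A=1, B=1, C=1, D=0): g1=1, g2=0, g3=1, g4=0, g5=1, giving Y=1. Observed 0.
Test 1: faults giving observed 0 are {g1 stuck-at-0, g2 stuck-at-1, g3 stuck-at-0, g4 stuck-at-1, g5 stuck-at-0}.
Test 2 (A=0, B=0, C=1, D=0): fault-free g1=1, g2=1, g3=1, g4=1, g5=1 → 1; observed 0. Eliminates g1 stuck-at-0, g2 stuck-at-1, g3 stuck-at-0, g4 stuck-at-1.
Only g5 stuck-at-0 is consistent with every test.

g5 stuck-at-0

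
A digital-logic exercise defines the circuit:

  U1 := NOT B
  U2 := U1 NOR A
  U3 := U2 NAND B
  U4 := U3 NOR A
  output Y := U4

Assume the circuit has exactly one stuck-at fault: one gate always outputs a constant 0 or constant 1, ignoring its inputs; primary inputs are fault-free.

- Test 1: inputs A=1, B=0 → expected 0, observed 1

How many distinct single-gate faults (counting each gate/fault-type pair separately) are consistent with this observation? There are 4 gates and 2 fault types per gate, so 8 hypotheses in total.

Fault-free: U1=1, U2=0, U3=1, U4=0 → 0. Observed 1.
  U1 stuck-at-0: output 0 ✗
  U1 stuck-at-1: output 0 ✗
  U2 stuck-at-0: output 0 ✗
  U2 stuck-at-1: output 0 ✗
  U3 stuck-at-0: output 0 ✗
  U3 stuck-at-1: output 0 ✗
  U4 stuck-at-0: output 0 ✗
  U4 stuck-at-1: output 1 ✓
Consistent faults: {U4 stuck-at-1} — 1 in all.

1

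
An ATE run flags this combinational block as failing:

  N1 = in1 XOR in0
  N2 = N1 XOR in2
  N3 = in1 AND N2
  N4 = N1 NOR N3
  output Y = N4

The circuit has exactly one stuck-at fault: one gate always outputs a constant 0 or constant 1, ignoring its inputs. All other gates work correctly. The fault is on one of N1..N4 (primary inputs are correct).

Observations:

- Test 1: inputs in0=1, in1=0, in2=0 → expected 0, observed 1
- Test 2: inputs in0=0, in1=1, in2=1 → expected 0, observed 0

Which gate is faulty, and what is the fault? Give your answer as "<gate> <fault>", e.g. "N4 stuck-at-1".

Fault-free values for test 1 (in0=1, in1=0, in2=0): N1=1, N2=1, N3=0, N4=0, giving Y=0. Observed 1.
Test 1: faults giving observed 1 are {N1 stuck-at-0, N4 stuck-at-1}.
Test 2 (in0=0, in1=1, in2=1): fault-free N1=1, N2=0, N3=0, N4=0 → 0; observed 0. Eliminates N4 stuck-at-1.
Only N1 stuck-at-0 is consistent with every test.

N1 stuck-at-0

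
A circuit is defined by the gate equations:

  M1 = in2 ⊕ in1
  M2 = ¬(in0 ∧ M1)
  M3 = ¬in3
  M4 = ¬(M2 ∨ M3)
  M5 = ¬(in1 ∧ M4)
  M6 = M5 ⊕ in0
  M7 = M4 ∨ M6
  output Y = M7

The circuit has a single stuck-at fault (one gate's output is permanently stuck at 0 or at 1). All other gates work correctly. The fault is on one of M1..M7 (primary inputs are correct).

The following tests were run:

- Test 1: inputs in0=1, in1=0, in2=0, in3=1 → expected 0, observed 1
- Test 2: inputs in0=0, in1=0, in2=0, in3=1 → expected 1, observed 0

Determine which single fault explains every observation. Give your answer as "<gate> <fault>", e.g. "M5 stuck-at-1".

Fault-free values for test 1 (in0=1, in1=0, in2=0, in3=1): M1=0, M2=1, M3=0, M4=0, M5=1, M6=0, M7=0, giving Y=0. Observed 1.
Test 1: faults giving observed 1 are {M1 stuck-at-1, M2 stuck-at-0, M4 stuck-at-1, M5 stuck-at-0, M6 stuck-at-1, M7 stuck-at-1}.
Test 2 (in0=0, in1=0, in2=0, in3=1): fault-free M1=0, M2=1, M3=0, M4=0, M5=1, M6=1, M7=1 → 1; observed 0. Eliminates M1 stuck-at-1, M2 stuck-at-0, M4 stuck-at-1, M6 stuck-at-1, M7 stuck-at-1.
Only M5 stuck-at-0 is consistent with every test.

M5 stuck-at-0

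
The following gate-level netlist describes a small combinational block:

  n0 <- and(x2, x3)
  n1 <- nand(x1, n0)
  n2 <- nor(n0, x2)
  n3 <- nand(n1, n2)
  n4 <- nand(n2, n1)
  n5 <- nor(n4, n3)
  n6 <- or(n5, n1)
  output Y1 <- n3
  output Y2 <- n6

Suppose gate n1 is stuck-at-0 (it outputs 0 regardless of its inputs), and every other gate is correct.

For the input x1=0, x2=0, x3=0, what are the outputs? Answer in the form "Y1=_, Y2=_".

Propagate with n1 forced: n0=0, n1=0 [stuck-at-0], n2=1, n3=1, n4=1, n5=0, n6=0.
So the outputs are Y1=1, Y2=0. (Without the fault they would be Y1=0, Y2=1.)

Y1=1, Y2=0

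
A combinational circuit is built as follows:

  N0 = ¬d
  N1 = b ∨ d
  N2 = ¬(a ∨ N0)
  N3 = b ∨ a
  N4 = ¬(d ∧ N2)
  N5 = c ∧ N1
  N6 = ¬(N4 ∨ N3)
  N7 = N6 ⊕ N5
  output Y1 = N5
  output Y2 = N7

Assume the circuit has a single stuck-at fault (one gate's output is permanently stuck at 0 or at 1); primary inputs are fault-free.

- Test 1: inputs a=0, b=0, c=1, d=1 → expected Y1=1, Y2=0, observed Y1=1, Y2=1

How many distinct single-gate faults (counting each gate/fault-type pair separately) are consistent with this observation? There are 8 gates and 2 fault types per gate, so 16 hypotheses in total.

Fault-free: N0=0, N1=1, N2=1, N3=0, N4=0, N5=1, N6=1, N7=0 → Y1=1, Y2=0. Observed Y1=1, Y2=1.
  N0: stuck-at-1 ✓; others ✗
  N1: none of the 2 fault types match ✗
  N2: stuck-at-0 ✓; others ✗
  N3: stuck-at-1 ✓; others ✗
  N4: stuck-at-1 ✓; others ✗
  N5: none of the 2 fault types match ✗
  N6: stuck-at-0 ✓; others ✗
  N7: stuck-at-1 ✓; others ✗
Consistent faults: {N0 stuck-at-1, N2 stuck-at-0, N3 stuck-at-1, N4 stuck-at-1, N6 stuck-at-0, N7 stuck-at-1} — 6 in all.

6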